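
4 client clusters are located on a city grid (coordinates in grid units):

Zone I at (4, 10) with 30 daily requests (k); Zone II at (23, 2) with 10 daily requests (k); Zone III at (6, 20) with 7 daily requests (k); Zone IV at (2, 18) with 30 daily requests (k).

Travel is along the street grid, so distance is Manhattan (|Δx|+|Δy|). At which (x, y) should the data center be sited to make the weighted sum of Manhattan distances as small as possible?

Manhattan distance separates: Σwᵢ(|x−xᵢ|+|y−yᵢ|) = Σwᵢ|x−xᵢ| + Σwᵢ|y−yᵢ|, so x and y are optimised independently as 1-D weighted medians.
Total weight W = 77; half = 38.5.
x-coordinate, sorted with cumulative weight:
  x=2 (Zone IV, w=30) cum 30
  x=4 (Zone I, w=30) cum 60  ← median
  x=6 (Zone III, w=7) cum 67
  x=23 (Zone II, w=10) cum 77
⇒ x* = 4
y-coordinate, sorted with cumulative weight:
  y=2 (Zone II, w=10) cum 10
  y=10 (Zone I, w=30) cum 40  ← median
  y=18 (Zone IV, w=30) cum 70
  y=20 (Zone III, w=7) cum 77
⇒ y* = 10

(4, 10)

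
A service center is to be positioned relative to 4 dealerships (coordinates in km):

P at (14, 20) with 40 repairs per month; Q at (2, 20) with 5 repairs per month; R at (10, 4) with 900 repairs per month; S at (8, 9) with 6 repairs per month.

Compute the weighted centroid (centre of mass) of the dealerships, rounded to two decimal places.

The minimiser of Σwᵢ‖p−pᵢ‖² is the weighted centroid p* = (Σwᵢpᵢ)/(Σwᵢ).
Σwᵢ = 951.
Σwᵢxᵢ = 40·14 + 5·2 + 900·10 + 6·8 = 9618.
Σwᵢyᵢ = 40·20 + 5·20 + 900·4 + 6·9 = 4554.
x* = 9618/951 = 10.11, y* = 4554/951 = 4.79.

(10.11, 4.79)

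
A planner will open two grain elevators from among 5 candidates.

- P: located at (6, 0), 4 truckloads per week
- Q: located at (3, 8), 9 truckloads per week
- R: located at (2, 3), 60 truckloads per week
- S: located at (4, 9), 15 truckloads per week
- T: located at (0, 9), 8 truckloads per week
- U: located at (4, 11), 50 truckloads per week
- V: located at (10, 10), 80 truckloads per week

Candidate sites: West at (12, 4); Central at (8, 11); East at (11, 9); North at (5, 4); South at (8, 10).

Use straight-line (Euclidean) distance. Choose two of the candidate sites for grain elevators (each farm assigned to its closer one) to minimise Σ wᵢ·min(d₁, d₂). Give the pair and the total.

{North, South}, total 731.0

Evaluate every pair (each demand assigned to the nearer of the two):
  {North, South}: total = 731.0
  {Central, North}: total = 749.0
  {East, North}: total = 846.2
  {East, South}: total = 1088.1
  {West, South}: total = 1123.0
  {Central, South}: total = 1128.8
  {Central, East}: total = 1139.8
  {West, Central}: total = 1193.3
  {West, North}: total = 1239.0
  {West, East}: total = 1374.5
Best pair: {North, South} with total 731.0.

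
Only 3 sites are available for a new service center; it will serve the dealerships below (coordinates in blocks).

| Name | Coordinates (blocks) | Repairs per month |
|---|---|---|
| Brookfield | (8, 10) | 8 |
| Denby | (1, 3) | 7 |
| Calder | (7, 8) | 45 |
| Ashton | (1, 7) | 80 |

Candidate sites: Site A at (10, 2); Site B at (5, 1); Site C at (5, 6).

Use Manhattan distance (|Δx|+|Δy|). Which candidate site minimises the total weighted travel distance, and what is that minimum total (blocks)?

Site C, total 685 blocks

Total weighted distance at each candidate:
  Site A (10, 2): total = 1675
  Site B (5, 1): total = 1343
  Site C (5, 6): total = 685
Minimum is at Site C with total 685 blocks.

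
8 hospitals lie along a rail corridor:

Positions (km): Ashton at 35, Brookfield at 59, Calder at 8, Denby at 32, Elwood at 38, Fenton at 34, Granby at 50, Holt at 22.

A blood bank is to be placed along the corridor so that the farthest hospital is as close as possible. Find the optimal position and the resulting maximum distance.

The 1-center on a line is the midpoint of the two extreme points: leftmost at 8, rightmost at 59.
Optimal location = (8 + 59)/2 = 33.5; maximum distance = (59 − 8)/2 = 25.5.

location 33.5, max distance 25.5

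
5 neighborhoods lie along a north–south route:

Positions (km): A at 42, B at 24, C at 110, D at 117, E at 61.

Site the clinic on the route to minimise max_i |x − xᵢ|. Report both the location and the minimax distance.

The 1-center on a line is the midpoint of the two extreme points: leftmost at 24, rightmost at 117.
Optimal location = (24 + 117)/2 = 70.5; maximum distance = (117 − 24)/2 = 46.5.

location 70.5, max distance 46.5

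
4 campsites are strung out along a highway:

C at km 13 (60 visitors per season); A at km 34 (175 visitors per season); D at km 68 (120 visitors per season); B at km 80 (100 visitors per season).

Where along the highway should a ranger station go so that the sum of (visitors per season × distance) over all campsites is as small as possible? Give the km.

For a sum of weighted absolute distances on a line, the optimum is the weighted median (not the mean). Total weight W = 455; half-weight = 227.5.
Sort by position and accumulate weight:
  km 13 (C, w=60) → cum 60
  km 34 (A, w=175) → cum 235  ≥ 227.5 → median here
  km 68 (D, w=120) → cum 355
  km 80 (B, w=100) → cum 455
Optimal location: km 34.

x = 34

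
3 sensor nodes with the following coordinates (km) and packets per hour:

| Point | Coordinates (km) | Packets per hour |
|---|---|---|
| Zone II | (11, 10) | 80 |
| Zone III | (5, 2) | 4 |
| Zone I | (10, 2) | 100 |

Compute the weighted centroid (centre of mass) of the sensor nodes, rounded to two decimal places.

The minimiser of Σwᵢ‖p−pᵢ‖² is the weighted centroid p* = (Σwᵢpᵢ)/(Σwᵢ).
Σwᵢ = 184.
Σwᵢxᵢ = 80·11 + 4·5 + 100·10 = 1900.
Σwᵢyᵢ = 80·10 + 4·2 + 100·2 = 1008.
x* = 1900/184 = 10.33, y* = 1008/184 = 5.48.

(10.33, 5.48)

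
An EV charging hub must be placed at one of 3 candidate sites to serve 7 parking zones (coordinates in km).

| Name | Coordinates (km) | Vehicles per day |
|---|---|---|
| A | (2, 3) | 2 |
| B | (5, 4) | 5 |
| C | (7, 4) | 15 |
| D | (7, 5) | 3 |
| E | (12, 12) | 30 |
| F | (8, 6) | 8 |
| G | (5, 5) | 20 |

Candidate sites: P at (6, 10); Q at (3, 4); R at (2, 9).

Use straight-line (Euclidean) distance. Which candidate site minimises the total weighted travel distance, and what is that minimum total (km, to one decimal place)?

P, total 480.6 km

Total weighted distance at each candidate:
  P (6, 10): total = 480.6
  Q (3, 4): total = 534.2
  R (2, 9): total = 633.3
Minimum is at P with total 480.6 km.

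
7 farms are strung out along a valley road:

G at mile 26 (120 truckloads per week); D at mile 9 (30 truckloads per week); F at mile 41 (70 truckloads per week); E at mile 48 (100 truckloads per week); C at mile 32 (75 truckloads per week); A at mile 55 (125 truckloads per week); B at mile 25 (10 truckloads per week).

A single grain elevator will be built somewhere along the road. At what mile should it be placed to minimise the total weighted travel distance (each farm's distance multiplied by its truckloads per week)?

For a sum of weighted absolute distances on a line, the optimum is the weighted median (not the mean). Total weight W = 530; half-weight = 265.
Sort by position and accumulate weight:
  mile 9 (D, w=30) → cum 30
  mile 25 (B, w=10) → cum 40
  mile 26 (G, w=120) → cum 160
  mile 32 (C, w=75) → cum 235
  mile 41 (F, w=70) → cum 305  ≥ 265 → median here
  mile 48 (E, w=100) → cum 405
  mile 55 (A, w=125) → cum 530
Optimal location: mile 41.

x = 41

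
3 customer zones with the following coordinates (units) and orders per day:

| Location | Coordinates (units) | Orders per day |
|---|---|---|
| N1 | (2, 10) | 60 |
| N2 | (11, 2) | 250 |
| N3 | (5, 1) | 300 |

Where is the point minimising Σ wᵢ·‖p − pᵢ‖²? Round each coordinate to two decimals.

(7.16, 2.30)

The minimiser of Σwᵢ‖p−pᵢ‖² is the weighted centroid p* = (Σwᵢpᵢ)/(Σwᵢ).
Σwᵢ = 610.
Σwᵢxᵢ = 60·2 + 250·11 + 300·5 = 4370.
Σwᵢyᵢ = 60·10 + 250·2 + 300·1 = 1400.
x* = 4370/610 = 7.16, y* = 1400/610 = 2.30.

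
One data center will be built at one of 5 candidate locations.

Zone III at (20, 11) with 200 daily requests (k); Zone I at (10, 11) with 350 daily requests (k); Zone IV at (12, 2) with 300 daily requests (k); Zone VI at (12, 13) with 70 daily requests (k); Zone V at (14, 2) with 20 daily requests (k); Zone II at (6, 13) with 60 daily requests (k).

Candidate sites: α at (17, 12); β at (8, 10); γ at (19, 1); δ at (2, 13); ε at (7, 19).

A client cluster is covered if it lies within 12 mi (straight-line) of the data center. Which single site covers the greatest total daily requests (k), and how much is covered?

α, covering 1000

Coverage radius r = 12 mi; a point is covered iff (Δx)²+(Δy)² ≤ 12² = 144.
  α (17, 12): covers {Zone III, Zone I, Zone IV, Zone VI, Zone V, Zone II} → 1000
  β (8, 10): covers {Zone I, Zone IV, Zone VI, Zone V, Zone II} → 800
  γ (19, 1): covers {Zone III, Zone IV, Zone V} → 520
  δ (2, 13): covers {Zone I, Zone VI, Zone II} → 480
  ε (7, 19): covers {Zone I, Zone VI, Zone II} → 480
Maximum coverage at α: 1000 daily requests (k).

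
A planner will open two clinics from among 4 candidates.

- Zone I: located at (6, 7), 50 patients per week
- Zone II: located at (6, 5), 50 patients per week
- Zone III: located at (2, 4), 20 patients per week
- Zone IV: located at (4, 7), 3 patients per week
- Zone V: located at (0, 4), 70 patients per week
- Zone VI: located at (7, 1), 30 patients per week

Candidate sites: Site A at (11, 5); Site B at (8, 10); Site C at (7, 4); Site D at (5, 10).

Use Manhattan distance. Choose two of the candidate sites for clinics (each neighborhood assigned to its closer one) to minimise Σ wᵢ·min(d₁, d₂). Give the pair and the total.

Evaluate every pair (each demand assigned to the nearer of the two):
  {Site C, Site D}: total = 992
  {Site A, Site C}: total = 998
  {Site B, Site C}: total = 998
  {Site A, Site D}: total = 1652
  {Site B, Site D}: total = 1762
  {Site A, Site B}: total = 1801
Best pair: {Site C, Site D} with total 992.

{Site C, Site D}, total 992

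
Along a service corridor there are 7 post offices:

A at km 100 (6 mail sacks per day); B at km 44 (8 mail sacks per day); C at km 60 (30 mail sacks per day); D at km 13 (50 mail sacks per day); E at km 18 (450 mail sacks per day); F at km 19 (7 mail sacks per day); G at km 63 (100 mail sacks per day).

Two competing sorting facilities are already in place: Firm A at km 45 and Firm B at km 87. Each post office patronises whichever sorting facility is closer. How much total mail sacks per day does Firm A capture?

645

The indifferent point is the midpoint (45+87)/2 = 66; post offices left of it (closer to Firm A at 45) go to Firm A, those right go to Firm B.
  D at 13 (w=50) → Firm A
  E at 18 (w=450) → Firm A
  F at 19 (w=7) → Firm A
  B at 44 (w=8) → Firm A
  C at 60 (w=30) → Firm A
  G at 63 (w=100) → Firm A
  A at 100 (w=6) → Firm B
Firm A captures 645; Firm B captures 6.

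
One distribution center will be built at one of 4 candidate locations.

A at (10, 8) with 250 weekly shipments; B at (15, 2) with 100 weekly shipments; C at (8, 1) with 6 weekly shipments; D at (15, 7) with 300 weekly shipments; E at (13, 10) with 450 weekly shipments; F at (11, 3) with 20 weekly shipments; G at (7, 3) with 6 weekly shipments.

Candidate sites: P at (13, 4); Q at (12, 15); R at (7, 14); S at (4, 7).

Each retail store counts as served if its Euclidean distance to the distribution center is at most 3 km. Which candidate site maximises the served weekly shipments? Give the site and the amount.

P, covering 120

Coverage radius r = 3 km; a point is covered iff (Δx)²+(Δy)² ≤ 3² = 9.
  P (13, 4): covers {B, F} → 120
  Q (12, 15): covers {none} → 0
  R (7, 14): covers {none} → 0
  S (4, 7): covers {none} → 0
Maximum coverage at P: 120 weekly shipments.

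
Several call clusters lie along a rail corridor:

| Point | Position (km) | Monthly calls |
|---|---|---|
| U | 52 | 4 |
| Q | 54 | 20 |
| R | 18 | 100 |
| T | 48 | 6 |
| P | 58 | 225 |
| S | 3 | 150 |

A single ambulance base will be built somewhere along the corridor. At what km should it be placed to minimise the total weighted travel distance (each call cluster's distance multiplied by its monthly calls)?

For a sum of weighted absolute distances on a line, the optimum is the weighted median (not the mean). Total weight W = 505; half-weight = 252.5.
Sort by position and accumulate weight:
  km 3 (S, w=150) → cum 150
  km 18 (R, w=100) → cum 250
  km 48 (T, w=6) → cum 256  ≥ 252.5 → median here
  km 52 (U, w=4) → cum 260
  km 54 (Q, w=20) → cum 280
  km 58 (P, w=225) → cum 505
Optimal location: km 48.

x = 48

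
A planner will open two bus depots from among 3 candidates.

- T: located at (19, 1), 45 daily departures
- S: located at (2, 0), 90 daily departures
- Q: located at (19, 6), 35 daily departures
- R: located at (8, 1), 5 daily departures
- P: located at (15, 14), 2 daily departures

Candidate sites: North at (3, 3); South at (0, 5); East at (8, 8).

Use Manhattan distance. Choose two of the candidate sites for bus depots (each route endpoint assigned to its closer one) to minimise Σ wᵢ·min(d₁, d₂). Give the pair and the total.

{North, East}, total 1686

Evaluate every pair (each demand assigned to the nearer of the two):
  {North, East}: total = 1686
  {North, South}: total = 1916
  {South, East}: total = 1956
Best pair: {North, East} with total 1686.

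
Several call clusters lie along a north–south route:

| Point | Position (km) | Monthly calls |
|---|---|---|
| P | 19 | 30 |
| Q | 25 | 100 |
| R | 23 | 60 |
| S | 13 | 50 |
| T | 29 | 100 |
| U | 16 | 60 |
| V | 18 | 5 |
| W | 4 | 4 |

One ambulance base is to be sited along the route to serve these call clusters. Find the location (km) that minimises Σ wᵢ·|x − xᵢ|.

x = 23

For a sum of weighted absolute distances on a line, the optimum is the weighted median (not the mean). Total weight W = 409; half-weight = 204.5.
Sort by position and accumulate weight:
  km 4 (W, w=4) → cum 4
  km 13 (S, w=50) → cum 54
  km 16 (U, w=60) → cum 114
  km 18 (V, w=5) → cum 119
  km 19 (P, w=30) → cum 149
  km 23 (R, w=60) → cum 209  ≥ 204.5 → median here
  km 25 (Q, w=100) → cum 309
  km 29 (T, w=100) → cum 409
Optimal location: km 23.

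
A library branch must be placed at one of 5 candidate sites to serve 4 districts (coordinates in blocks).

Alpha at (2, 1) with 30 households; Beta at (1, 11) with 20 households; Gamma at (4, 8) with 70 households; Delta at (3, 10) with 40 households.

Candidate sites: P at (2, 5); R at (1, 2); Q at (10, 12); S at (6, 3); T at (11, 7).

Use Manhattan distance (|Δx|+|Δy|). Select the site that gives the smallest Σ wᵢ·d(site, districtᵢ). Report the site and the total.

P, total 850 blocks

Total weighted distance at each candidate:
  P (2, 5): total = 850
  R (1, 2): total = 1270
  Q (10, 12): total = 1830
  S (6, 3): total = 1330
  T (11, 7): total = 1730
Minimum is at P with total 850 blocks.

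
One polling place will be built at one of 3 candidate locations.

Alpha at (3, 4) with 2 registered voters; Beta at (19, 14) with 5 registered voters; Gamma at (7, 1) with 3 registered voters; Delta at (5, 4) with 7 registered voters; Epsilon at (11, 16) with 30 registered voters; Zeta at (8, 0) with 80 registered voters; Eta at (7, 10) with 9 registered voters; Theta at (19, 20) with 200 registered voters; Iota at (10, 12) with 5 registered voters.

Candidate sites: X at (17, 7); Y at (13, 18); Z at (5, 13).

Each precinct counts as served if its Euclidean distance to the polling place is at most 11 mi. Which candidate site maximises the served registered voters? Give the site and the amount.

Y, covering 249

Coverage radius r = 11 mi; a point is covered iff (Δx)²+(Δy)² ≤ 11² = 121.
  X (17, 7): covers {Beta, Epsilon, Eta, Iota} → 49
  Y (13, 18): covers {Beta, Epsilon, Eta, Theta, Iota} → 249
  Z (5, 13): covers {Alpha, Delta, Epsilon, Eta, Iota} → 53
Maximum coverage at Y: 249 registered voters.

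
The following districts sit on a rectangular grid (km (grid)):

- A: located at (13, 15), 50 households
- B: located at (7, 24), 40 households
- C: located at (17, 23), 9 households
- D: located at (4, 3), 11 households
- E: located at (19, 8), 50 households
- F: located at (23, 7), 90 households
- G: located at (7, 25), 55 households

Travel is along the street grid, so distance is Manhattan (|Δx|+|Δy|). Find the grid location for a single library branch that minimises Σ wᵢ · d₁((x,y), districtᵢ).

Manhattan distance separates: Σwᵢ(|x−xᵢ|+|y−yᵢ|) = Σwᵢ|x−xᵢ| + Σwᵢ|y−yᵢ|, so x and y are optimised independently as 1-D weighted medians.
Total weight W = 305; half = 152.5.
x-coordinate, sorted with cumulative weight:
  x=4 (D, w=11) cum 11
  x=7 (B, w=40) cum 51
  x=7 (G, w=55) cum 106
  x=13 (A, w=50) cum 156  ← median
  x=17 (C, w=9) cum 165
  x=19 (E, w=50) cum 215
  x=23 (F, w=90) cum 305
⇒ x* = 13
y-coordinate, sorted with cumulative weight:
  y=3 (D, w=11) cum 11
  y=7 (F, w=90) cum 101
  y=8 (E, w=50) cum 151
  y=15 (A, w=50) cum 201  ← median
  y=23 (C, w=9) cum 210
  y=24 (B, w=40) cum 250
  y=25 (G, w=55) cum 305
⇒ y* = 15

(13, 15)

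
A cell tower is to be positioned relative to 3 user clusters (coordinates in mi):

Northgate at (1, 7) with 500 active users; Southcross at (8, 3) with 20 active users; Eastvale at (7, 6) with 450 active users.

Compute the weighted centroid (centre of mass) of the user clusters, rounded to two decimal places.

(3.93, 6.45)

The minimiser of Σwᵢ‖p−pᵢ‖² is the weighted centroid p* = (Σwᵢpᵢ)/(Σwᵢ).
Σwᵢ = 970.
Σwᵢxᵢ = 500·1 + 20·8 + 450·7 = 3810.
Σwᵢyᵢ = 500·7 + 20·3 + 450·6 = 6260.
x* = 3810/970 = 3.93, y* = 6260/970 = 6.45.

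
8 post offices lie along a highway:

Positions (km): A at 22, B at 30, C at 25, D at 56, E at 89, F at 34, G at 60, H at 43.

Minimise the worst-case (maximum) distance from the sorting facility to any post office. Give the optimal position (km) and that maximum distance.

The 1-center on a line is the midpoint of the two extreme points: leftmost at 22, rightmost at 89.
Optimal location = (22 + 89)/2 = 55.5; maximum distance = (89 − 22)/2 = 33.5.

location 55.5, max distance 33.5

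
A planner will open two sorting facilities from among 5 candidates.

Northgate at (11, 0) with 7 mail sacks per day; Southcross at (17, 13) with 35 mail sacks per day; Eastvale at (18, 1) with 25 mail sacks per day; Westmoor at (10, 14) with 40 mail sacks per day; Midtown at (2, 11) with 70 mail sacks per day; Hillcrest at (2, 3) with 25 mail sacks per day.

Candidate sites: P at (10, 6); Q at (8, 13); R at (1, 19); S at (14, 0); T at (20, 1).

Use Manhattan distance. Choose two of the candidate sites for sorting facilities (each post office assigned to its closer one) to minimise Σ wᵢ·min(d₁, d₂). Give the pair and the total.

Evaluate every pair (each demand assigned to the nearer of the two):
  {Q, T}: total = 1515
  {Q, S}: total = 1516
  {P, Q}: total = 1644
  {Q, R}: total = 2057
  {P, R}: total = 2089
  {P, T}: total = 2094
  {P, S}: total = 2141
  {R, T}: total = 2260
  {R, S}: total = 2271
  {S, T}: total = 3301
Best pair: {Q, T} with total 1515.

{Q, T}, total 1515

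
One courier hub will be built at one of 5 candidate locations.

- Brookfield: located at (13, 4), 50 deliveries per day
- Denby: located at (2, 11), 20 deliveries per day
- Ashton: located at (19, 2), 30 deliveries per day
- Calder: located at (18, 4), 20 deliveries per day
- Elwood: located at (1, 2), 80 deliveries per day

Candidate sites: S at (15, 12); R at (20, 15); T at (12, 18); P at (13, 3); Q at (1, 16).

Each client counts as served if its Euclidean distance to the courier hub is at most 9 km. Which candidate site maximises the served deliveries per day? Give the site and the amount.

P, covering 100

Coverage radius r = 9 km; a point is covered iff (Δx)²+(Δy)² ≤ 9² = 81.
  S (15, 12): covers {Brookfield, Calder} → 70
  R (20, 15): covers {none} → 0
  T (12, 18): covers {none} → 0
  P (13, 3): covers {Brookfield, Ashton, Calder} → 100
  Q (1, 16): covers {Denby} → 20
Maximum coverage at P: 100 deliveries per day.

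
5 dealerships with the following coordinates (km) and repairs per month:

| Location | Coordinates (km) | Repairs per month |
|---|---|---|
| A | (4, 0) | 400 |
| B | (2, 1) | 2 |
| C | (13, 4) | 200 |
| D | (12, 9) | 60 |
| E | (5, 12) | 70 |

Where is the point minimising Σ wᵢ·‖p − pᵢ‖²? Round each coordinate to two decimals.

The minimiser of Σwᵢ‖p−pᵢ‖² is the weighted centroid p* = (Σwᵢpᵢ)/(Σwᵢ).
Σwᵢ = 732.
Σwᵢxᵢ = 400·4 + 2·2 + 200·13 + 60·12 + 70·5 = 5274.
Σwᵢyᵢ = 400·0 + 2·1 + 200·4 + 60·9 + 70·12 = 2182.
x* = 5274/732 = 7.20, y* = 2182/732 = 2.98.

(7.20, 2.98)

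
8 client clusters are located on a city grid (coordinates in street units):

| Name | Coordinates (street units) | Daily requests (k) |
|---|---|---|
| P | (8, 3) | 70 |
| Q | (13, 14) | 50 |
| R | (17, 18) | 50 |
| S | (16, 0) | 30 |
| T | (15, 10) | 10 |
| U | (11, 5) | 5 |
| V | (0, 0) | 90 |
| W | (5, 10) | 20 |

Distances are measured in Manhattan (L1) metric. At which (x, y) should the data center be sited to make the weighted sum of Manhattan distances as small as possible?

Manhattan distance separates: Σwᵢ(|x−xᵢ|+|y−yᵢ|) = Σwᵢ|x−xᵢ| + Σwᵢ|y−yᵢ|, so x and y are optimised independently as 1-D weighted medians.
Total weight W = 325; half = 162.5.
x-coordinate, sorted with cumulative weight:
  x=0 (V, w=90) cum 90
  x=5 (W, w=20) cum 110
  x=8 (P, w=70) cum 180  ← median
  x=11 (U, w=5) cum 185
  x=13 (Q, w=50) cum 235
  x=15 (T, w=10) cum 245
  x=16 (S, w=30) cum 275
  x=17 (R, w=50) cum 325
⇒ x* = 8
y-coordinate, sorted with cumulative weight:
  y=0 (S, w=30) cum 30
  y=0 (V, w=90) cum 120
  y=3 (P, w=70) cum 190  ← median
  y=5 (U, w=5) cum 195
  y=10 (T, w=10) cum 205
  y=10 (W, w=20) cum 225
  y=14 (Q, w=50) cum 275
  y=18 (R, w=50) cum 325
⇒ y* = 3

(8, 3)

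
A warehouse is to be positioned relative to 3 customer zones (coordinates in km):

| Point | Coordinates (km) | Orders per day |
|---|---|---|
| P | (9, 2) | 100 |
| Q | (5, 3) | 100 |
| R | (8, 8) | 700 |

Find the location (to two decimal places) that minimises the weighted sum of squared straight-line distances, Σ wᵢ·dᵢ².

(7.78, 6.78)

The minimiser of Σwᵢ‖p−pᵢ‖² is the weighted centroid p* = (Σwᵢpᵢ)/(Σwᵢ).
Σwᵢ = 900.
Σwᵢxᵢ = 100·9 + 100·5 + 700·8 = 7000.
Σwᵢyᵢ = 100·2 + 100·3 + 700·8 = 6100.
x* = 7000/900 = 7.78, y* = 6100/900 = 6.78.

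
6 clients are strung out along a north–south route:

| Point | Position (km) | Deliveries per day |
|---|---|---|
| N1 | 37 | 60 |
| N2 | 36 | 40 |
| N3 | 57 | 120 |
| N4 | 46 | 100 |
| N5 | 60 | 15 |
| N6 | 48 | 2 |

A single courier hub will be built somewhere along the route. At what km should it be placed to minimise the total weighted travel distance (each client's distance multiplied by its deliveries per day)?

For a sum of weighted absolute distances on a line, the optimum is the weighted median (not the mean). Total weight W = 337; half-weight = 168.5.
Sort by position and accumulate weight:
  km 36 (N2, w=40) → cum 40
  km 37 (N1, w=60) → cum 100
  km 46 (N4, w=100) → cum 200  ≥ 168.5 → median here
  km 48 (N6, w=2) → cum 202
  km 57 (N3, w=120) → cum 322
  km 60 (N5, w=15) → cum 337
Optimal location: km 46.

x = 46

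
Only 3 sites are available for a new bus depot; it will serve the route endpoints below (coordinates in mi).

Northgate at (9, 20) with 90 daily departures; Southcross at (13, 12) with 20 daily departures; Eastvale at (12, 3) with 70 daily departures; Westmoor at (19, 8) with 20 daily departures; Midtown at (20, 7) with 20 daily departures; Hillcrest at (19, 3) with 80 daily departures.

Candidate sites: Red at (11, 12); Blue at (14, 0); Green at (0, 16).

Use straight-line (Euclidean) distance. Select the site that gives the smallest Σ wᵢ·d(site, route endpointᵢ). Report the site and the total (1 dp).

Red, total 2764.2 mi

Total weighted distance at each candidate:
  Red (11, 12): total = 2764.2
  Blue (14, 0): total = 3188.2
  Green (0, 16): total = 5089.5
Minimum is at Red with total 2764.2 mi.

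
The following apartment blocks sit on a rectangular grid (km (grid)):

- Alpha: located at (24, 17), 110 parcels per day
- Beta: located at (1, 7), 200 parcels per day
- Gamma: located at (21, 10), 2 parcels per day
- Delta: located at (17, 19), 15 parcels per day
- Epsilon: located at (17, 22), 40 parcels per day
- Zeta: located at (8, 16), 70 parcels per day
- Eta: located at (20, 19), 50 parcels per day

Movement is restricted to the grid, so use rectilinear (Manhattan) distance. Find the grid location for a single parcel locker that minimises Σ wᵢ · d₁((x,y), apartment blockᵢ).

(8, 16)

Manhattan distance separates: Σwᵢ(|x−xᵢ|+|y−yᵢ|) = Σwᵢ|x−xᵢ| + Σwᵢ|y−yᵢ|, so x and y are optimised independently as 1-D weighted medians.
Total weight W = 487; half = 243.5.
x-coordinate, sorted with cumulative weight:
  x=1 (Beta, w=200) cum 200
  x=8 (Zeta, w=70) cum 270  ← median
  x=17 (Delta, w=15) cum 285
  x=17 (Epsilon, w=40) cum 325
  x=20 (Eta, w=50) cum 375
  x=21 (Gamma, w=2) cum 377
  x=24 (Alpha, w=110) cum 487
⇒ x* = 8
y-coordinate, sorted with cumulative weight:
  y=7 (Beta, w=200) cum 200
  y=10 (Gamma, w=2) cum 202
  y=16 (Zeta, w=70) cum 272  ← median
  y=17 (Alpha, w=110) cum 382
  y=19 (Delta, w=15) cum 397
  y=19 (Eta, w=50) cum 447
  y=22 (Epsilon, w=40) cum 487
⇒ y* = 16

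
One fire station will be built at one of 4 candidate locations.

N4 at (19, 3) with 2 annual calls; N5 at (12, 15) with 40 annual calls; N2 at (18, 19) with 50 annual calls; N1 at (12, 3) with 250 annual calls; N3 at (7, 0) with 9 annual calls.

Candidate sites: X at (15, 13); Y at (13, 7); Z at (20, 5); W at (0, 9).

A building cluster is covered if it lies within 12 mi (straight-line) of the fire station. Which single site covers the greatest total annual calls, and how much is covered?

X, covering 342

Coverage radius r = 12 mi; a point is covered iff (Δx)²+(Δy)² ≤ 12² = 144.
  X (15, 13): covers {N4, N5, N2, N1} → 342
  Y (13, 7): covers {N4, N5, N1, N3} → 301
  Z (20, 5): covers {N4, N1} → 252
  W (0, 9): covers {N3} → 9
Maximum coverage at X: 342 annual calls.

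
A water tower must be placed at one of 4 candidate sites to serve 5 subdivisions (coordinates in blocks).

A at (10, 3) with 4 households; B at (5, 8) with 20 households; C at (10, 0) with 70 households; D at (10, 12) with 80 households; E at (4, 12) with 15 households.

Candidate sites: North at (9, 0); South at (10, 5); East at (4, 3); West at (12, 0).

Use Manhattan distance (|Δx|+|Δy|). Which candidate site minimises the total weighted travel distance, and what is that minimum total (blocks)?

Total weighted distance at each candidate:
  North (9, 0): total = 1621
  South (10, 5): total = 1273
  East (4, 3): total = 2109
  West (12, 0): total = 1880
Minimum is at South with total 1273 blocks.

South, total 1273 blocks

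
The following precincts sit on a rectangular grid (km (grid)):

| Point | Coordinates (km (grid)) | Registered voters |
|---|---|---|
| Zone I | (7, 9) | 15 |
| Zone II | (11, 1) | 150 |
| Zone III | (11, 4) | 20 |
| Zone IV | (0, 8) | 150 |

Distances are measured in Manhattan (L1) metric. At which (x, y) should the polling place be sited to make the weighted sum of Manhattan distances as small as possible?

(11, 4)

Manhattan distance separates: Σwᵢ(|x−xᵢ|+|y−yᵢ|) = Σwᵢ|x−xᵢ| + Σwᵢ|y−yᵢ|, so x and y are optimised independently as 1-D weighted medians.
Total weight W = 335; half = 167.5.
x-coordinate, sorted with cumulative weight:
  x=0 (Zone IV, w=150) cum 150
  x=7 (Zone I, w=15) cum 165
  x=11 (Zone II, w=150) cum 315  ← median
  x=11 (Zone III, w=20) cum 335
⇒ x* = 11
y-coordinate, sorted with cumulative weight:
  y=1 (Zone II, w=150) cum 150
  y=4 (Zone III, w=20) cum 170  ← median
  y=8 (Zone IV, w=150) cum 320
  y=9 (Zone I, w=15) cum 335
⇒ y* = 4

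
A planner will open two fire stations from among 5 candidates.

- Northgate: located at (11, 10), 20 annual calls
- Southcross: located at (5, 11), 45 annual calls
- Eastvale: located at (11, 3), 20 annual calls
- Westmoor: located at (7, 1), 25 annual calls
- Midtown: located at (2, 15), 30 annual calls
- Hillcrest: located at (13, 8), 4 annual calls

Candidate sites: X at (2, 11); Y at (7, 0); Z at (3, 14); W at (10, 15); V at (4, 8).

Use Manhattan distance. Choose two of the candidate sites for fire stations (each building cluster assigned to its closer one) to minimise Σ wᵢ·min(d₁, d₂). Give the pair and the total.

{X, Y}, total 676

Evaluate every pair (each demand assigned to the nearer of the two):
  {X, Y}: total = 676
  {Y, Z}: total = 746
  {Y, V}: total = 831
  {Z, V}: total = 946
  {X, V}: total = 961
  {Y, W}: total = 970
  {X, W}: total = 1050
  {W, V}: total = 1066
  {Z, W}: total = 1130
  {X, Z}: total = 1166
Best pair: {X, Y} with total 676.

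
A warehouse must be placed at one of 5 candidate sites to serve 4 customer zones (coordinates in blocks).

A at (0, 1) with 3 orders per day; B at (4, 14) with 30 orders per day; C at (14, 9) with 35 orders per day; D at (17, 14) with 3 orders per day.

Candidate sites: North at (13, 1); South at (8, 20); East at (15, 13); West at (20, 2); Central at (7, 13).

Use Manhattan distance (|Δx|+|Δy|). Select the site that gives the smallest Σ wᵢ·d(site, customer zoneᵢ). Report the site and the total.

Central, total 595 blocks

Total weighted distance at each candidate:
  North (13, 1): total = 1065
  South (8, 20): total = 1021
  East (15, 13): total = 625
  West (20, 2): total = 1403
  Central (7, 13): total = 595
Minimum is at Central with total 595 blocks.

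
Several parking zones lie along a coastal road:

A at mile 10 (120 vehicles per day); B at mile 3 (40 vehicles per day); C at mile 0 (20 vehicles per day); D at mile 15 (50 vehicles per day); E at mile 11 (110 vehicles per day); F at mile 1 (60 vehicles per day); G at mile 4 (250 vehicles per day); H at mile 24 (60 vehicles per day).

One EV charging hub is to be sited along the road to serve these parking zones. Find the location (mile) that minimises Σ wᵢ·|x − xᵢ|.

For a sum of weighted absolute distances on a line, the optimum is the weighted median (not the mean). Total weight W = 710; half-weight = 355.
Sort by position and accumulate weight:
  mile 0 (C, w=20) → cum 20
  mile 1 (F, w=60) → cum 80
  mile 3 (B, w=40) → cum 120
  mile 4 (G, w=250) → cum 370  ≥ 355 → median here
  mile 10 (A, w=120) → cum 490
  mile 11 (E, w=110) → cum 600
  mile 15 (D, w=50) → cum 650
  mile 24 (H, w=60) → cum 710
Optimal location: mile 4.

x = 4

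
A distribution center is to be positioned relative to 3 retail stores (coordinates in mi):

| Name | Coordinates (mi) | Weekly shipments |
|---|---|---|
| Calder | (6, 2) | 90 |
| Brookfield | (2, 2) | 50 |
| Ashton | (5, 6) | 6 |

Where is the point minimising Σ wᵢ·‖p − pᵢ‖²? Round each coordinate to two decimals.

The minimiser of Σwᵢ‖p−pᵢ‖² is the weighted centroid p* = (Σwᵢpᵢ)/(Σwᵢ).
Σwᵢ = 146.
Σwᵢxᵢ = 90·6 + 50·2 + 6·5 = 670.
Σwᵢyᵢ = 90·2 + 50·2 + 6·6 = 316.
x* = 670/146 = 4.59, y* = 316/146 = 2.16.

(4.59, 2.16)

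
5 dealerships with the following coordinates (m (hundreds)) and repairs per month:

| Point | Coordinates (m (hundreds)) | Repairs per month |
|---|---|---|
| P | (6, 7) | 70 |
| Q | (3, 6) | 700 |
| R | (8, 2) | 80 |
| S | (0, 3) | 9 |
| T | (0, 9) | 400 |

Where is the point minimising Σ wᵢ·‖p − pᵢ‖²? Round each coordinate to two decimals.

(2.51, 6.73)

The minimiser of Σwᵢ‖p−pᵢ‖² is the weighted centroid p* = (Σwᵢpᵢ)/(Σwᵢ).
Σwᵢ = 1259.
Σwᵢxᵢ = 70·6 + 700·3 + 80·8 + 9·0 + 400·0 = 3160.
Σwᵢyᵢ = 70·7 + 700·6 + 80·2 + 9·3 + 400·9 = 8477.
x* = 3160/1259 = 2.51, y* = 8477/1259 = 6.73.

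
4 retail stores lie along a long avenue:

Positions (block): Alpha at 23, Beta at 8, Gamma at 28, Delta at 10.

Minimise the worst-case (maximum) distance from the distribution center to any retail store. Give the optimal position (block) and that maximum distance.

The 1-center on a line is the midpoint of the two extreme points: leftmost at 8, rightmost at 28.
Optimal location = (8 + 28)/2 = 18; maximum distance = (28 − 8)/2 = 10.

location 18, max distance 10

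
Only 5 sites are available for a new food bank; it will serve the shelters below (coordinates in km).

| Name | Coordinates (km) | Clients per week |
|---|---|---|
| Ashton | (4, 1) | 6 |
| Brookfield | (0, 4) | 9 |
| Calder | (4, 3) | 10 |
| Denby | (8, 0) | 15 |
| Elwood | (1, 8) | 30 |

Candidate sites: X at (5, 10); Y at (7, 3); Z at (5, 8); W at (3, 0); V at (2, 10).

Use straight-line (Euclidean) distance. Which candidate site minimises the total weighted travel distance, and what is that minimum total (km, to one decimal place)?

Total weighted distance at each candidate:
  X (5, 10): total = 486.1
  Y (7, 3): total = 397.0
  Z (5, 8): total = 399.2
  W (3, 0): total = 407.5
  V (2, 10): total = 427.0
Minimum is at Y with total 397.0 km.

Y, total 397.0 km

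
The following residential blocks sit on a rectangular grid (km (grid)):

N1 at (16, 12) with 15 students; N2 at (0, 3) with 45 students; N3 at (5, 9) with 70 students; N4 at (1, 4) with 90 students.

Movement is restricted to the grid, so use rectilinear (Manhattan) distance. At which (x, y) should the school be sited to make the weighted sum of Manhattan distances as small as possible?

Manhattan distance separates: Σwᵢ(|x−xᵢ|+|y−yᵢ|) = Σwᵢ|x−xᵢ| + Σwᵢ|y−yᵢ|, so x and y are optimised independently as 1-D weighted medians.
Total weight W = 220; half = 110.
x-coordinate, sorted with cumulative weight:
  x=0 (N2, w=45) cum 45
  x=1 (N4, w=90) cum 135  ← median
  x=5 (N3, w=70) cum 205
  x=16 (N1, w=15) cum 220
⇒ x* = 1
y-coordinate, sorted with cumulative weight:
  y=3 (N2, w=45) cum 45
  y=4 (N4, w=90) cum 135  ← median
  y=9 (N3, w=70) cum 205
  y=12 (N1, w=15) cum 220
⇒ y* = 4

(1, 4)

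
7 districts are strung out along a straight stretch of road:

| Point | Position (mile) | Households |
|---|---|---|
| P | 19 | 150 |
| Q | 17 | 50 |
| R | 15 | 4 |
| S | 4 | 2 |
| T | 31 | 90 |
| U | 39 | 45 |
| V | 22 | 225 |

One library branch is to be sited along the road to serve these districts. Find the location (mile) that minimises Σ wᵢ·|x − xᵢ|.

x = 22

For a sum of weighted absolute distances on a line, the optimum is the weighted median (not the mean). Total weight W = 566; half-weight = 283.
Sort by position and accumulate weight:
  mile 4 (S, w=2) → cum 2
  mile 15 (R, w=4) → cum 6
  mile 17 (Q, w=50) → cum 56
  mile 19 (P, w=150) → cum 206
  mile 22 (V, w=225) → cum 431  ≥ 283 → median here
  mile 31 (T, w=90) → cum 521
  mile 39 (U, w=45) → cum 566
Optimal location: mile 22.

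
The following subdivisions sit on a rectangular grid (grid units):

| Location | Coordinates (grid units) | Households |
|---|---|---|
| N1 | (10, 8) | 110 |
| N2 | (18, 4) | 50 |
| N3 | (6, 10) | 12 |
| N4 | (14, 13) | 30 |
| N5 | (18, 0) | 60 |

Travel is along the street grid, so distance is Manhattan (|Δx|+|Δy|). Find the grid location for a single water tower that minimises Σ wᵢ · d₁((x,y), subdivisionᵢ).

(14, 8)

Manhattan distance separates: Σwᵢ(|x−xᵢ|+|y−yᵢ|) = Σwᵢ|x−xᵢ| + Σwᵢ|y−yᵢ|, so x and y are optimised independently as 1-D weighted medians.
Total weight W = 262; half = 131.
x-coordinate, sorted with cumulative weight:
  x=6 (N3, w=12) cum 12
  x=10 (N1, w=110) cum 122
  x=14 (N4, w=30) cum 152  ← median
  x=18 (N2, w=50) cum 202
  x=18 (N5, w=60) cum 262
⇒ x* = 14
y-coordinate, sorted with cumulative weight:
  y=0 (N5, w=60) cum 60
  y=4 (N2, w=50) cum 110
  y=8 (N1, w=110) cum 220  ← median
  y=10 (N3, w=12) cum 232
  y=13 (N4, w=30) cum 262
⇒ y* = 8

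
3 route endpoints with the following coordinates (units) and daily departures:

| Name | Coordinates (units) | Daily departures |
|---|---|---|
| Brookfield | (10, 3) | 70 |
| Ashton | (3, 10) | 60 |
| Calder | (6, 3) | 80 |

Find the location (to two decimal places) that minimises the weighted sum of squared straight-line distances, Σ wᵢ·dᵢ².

(6.48, 5.00)

The minimiser of Σwᵢ‖p−pᵢ‖² is the weighted centroid p* = (Σwᵢpᵢ)/(Σwᵢ).
Σwᵢ = 210.
Σwᵢxᵢ = 70·10 + 60·3 + 80·6 = 1360.
Σwᵢyᵢ = 70·3 + 60·10 + 80·3 = 1050.
x* = 1360/210 = 6.48, y* = 1050/210 = 5.00.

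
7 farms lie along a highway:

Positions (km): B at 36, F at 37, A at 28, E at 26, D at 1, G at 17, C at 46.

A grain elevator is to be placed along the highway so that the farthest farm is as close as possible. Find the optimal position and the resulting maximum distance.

The 1-center on a line is the midpoint of the two extreme points: leftmost at 1, rightmost at 46.
Optimal location = (1 + 46)/2 = 23.5; maximum distance = (46 − 1)/2 = 22.5.

location 23.5, max distance 22.5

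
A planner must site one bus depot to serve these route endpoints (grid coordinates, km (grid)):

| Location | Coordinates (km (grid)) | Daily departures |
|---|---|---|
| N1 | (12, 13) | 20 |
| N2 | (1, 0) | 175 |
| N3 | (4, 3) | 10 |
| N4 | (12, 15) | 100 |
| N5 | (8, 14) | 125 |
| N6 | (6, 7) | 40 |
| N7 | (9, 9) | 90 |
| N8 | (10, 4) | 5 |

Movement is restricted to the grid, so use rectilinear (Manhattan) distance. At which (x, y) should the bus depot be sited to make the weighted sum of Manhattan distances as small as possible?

Manhattan distance separates: Σwᵢ(|x−xᵢ|+|y−yᵢ|) = Σwᵢ|x−xᵢ| + Σwᵢ|y−yᵢ|, so x and y are optimised independently as 1-D weighted medians.
Total weight W = 565; half = 282.5.
x-coordinate, sorted with cumulative weight:
  x=1 (N2, w=175) cum 175
  x=4 (N3, w=10) cum 185
  x=6 (N6, w=40) cum 225
  x=8 (N5, w=125) cum 350  ← median
  x=9 (N7, w=90) cum 440
  x=10 (N8, w=5) cum 445
  x=12 (N1, w=20) cum 465
  x=12 (N4, w=100) cum 565
⇒ x* = 8
y-coordinate, sorted with cumulative weight:
  y=0 (N2, w=175) cum 175
  y=3 (N3, w=10) cum 185
  y=4 (N8, w=5) cum 190
  y=7 (N6, w=40) cum 230
  y=9 (N7, w=90) cum 320  ← median
  y=13 (N1, w=20) cum 340
  y=14 (N5, w=125) cum 465
  y=15 (N4, w=100) cum 565
⇒ y* = 9

(8, 9)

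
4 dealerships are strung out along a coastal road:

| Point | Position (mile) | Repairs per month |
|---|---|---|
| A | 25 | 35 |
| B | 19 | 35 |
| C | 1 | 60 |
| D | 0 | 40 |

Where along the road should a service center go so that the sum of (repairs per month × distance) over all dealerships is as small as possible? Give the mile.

For a sum of weighted absolute distances on a line, the optimum is the weighted median (not the mean). Total weight W = 170; half-weight = 85.
Sort by position and accumulate weight:
  mile 0 (D, w=40) → cum 40
  mile 1 (C, w=60) → cum 100  ≥ 85 → median here
  mile 19 (B, w=35) → cum 135
  mile 25 (A, w=35) → cum 170
Optimal location: mile 1.

x = 1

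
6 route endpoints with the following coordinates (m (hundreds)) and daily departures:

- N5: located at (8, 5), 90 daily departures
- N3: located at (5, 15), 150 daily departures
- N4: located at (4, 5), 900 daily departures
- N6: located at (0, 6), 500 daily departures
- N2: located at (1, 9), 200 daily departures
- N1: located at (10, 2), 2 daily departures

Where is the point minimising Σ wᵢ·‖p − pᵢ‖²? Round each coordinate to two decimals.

(2.87, 6.52)

The minimiser of Σwᵢ‖p−pᵢ‖² is the weighted centroid p* = (Σwᵢpᵢ)/(Σwᵢ).
Σwᵢ = 1842.
Σwᵢxᵢ = 90·8 + 150·5 + 900·4 + 500·0 + 200·1 + 2·10 = 5290.
Σwᵢyᵢ = 90·5 + 150·15 + 900·5 + 500·6 + 200·9 + 2·2 = 12004.
x* = 5290/1842 = 2.87, y* = 12004/1842 = 6.52.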